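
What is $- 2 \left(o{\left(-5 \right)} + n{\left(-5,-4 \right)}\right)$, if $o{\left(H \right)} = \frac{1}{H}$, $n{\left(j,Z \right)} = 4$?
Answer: $- \frac{38}{5} \approx -7.6$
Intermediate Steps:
$- 2 \left(o{\left(-5 \right)} + n{\left(-5,-4 \right)}\right) = - 2 \left(\frac{1}{-5} + 4\right) = - 2 \left(- \frac{1}{5} + 4\right) = \left(-2\right) \frac{19}{5} = - \frac{38}{5}$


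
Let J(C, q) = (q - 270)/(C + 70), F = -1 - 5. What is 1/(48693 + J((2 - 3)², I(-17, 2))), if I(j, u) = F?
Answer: 71/3456927 ≈ 2.0538e-5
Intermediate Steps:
F = -6
I(j, u) = -6
J(C, q) = (-270 + q)/(70 + C)
1/(48693 + J((2 - 3)², I(-17, 2))) = 1/(48693 + (-270 - 6)/(70 + (2 - 3)²)) = 1/(48693 - 276/(70 + (-1)²)) = 1/(48693 - 276/(70 + 1)) = 1/(48693 - 276/71) = 1/(3456927/71) = 71/3456927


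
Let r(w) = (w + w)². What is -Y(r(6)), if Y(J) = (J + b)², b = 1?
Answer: -21025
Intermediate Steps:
r(w) = 4*w² (r(w) = (2*w)² = 4*w²)
Y(J) = (1 + J)² (Y(J) = (J + 1)² = (1 + J)²)
-Y(r(6)) = -(1 + 4*6²)² = -(1 + 4*36)² = -(1 + 144)² = -1*145² = -1*21025 = -21025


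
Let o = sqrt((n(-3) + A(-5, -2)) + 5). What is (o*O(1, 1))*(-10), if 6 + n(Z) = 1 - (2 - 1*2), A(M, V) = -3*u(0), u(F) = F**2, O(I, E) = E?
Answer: 0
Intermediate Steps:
A(M, V) = 0 (A(M, V) = -3*0**2 = -3*0 = 0)
n(Z) = -5 (n(Z) = -6 + (1 - (2 - 1*2)) = -6 + (1 - (2 - 2)) = -6 + (1 - 1*0) = -6 + (1 + 0) = -6 + 1 = -5)
o = 0 (o = sqrt((-5 + 0) + 5) = sqrt(-5 + 5) = sqrt(0) = 0)
(o*O(1, 1))*(-10) = (0*1)*(-10) = 0*(-10) = 0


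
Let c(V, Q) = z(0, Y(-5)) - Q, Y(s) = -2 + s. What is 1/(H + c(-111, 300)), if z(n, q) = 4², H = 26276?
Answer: 1/25992 ≈ 3.8473e-5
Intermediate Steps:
z(n, q) = 16
c(V, Q) = 16 - Q
1/(H + c(-111, 300)) = 1/(26276 + (16 - 1*300)) = 1/(26276 + (16 - 300)) = 1/(26276 - 284) = 1/25992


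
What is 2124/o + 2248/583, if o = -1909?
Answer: 3053140/1112947 ≈ 2.7433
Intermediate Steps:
2124/o + 2248/583 = 2124/(-1909) + 2248/583 = 2124*(-1/1909) + 2248*(1/583) = -2124/1909 + 2248/583 = 3053140/1112947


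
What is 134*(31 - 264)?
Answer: -31222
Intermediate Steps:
134*(31 - 264) = 134*(-233) = -31222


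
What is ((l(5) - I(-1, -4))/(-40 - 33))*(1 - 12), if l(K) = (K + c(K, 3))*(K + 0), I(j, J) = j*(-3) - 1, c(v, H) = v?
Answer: 528/73 ≈ 7.2329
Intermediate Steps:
I(j, J) = -1 - 3*j (I(j, J) = -3*j - 1 = -1 - 3*j)
l(K) = 2*K**2 (l(K) = (K + K)*(K + 0) = (2*K)*K = 2*K**2)
((l(5) - I(-1, -4))/(-40 - 33))*(1 - 12) = ((2*5**2 - (-1 - 3*(-1)))/(-40 - 33))*(1 - 12) = ((2*25 - (-1 + 3))/(-73))*(-11) = ((50 - 1*2)*(-1/73))*(-11) = ((50 - 2)*(-1/73))*(-11) = (48*(-1/73))*(-11) = -48/73*(-11) = 528/73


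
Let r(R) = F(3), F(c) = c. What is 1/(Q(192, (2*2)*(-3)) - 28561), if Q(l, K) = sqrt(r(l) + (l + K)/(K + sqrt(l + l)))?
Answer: sqrt(-3 + 2*sqrt(6))/(-28561*sqrt(-3 + 2*sqrt(6)) + sqrt(6)*sqrt(6 + sqrt(6))) ≈ -3.5019e-5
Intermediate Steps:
r(R) = 3
Q(l, K) = sqrt(3 + (K + l)/(K + sqrt(2)*sqrt(l))) (Q(l, K) = sqrt(3 + (l + K)/(K + sqrt(l + l))) = sqrt(3 + (K + l)/(K + sqrt(2*l))) = sqrt(3 + (K + l)/(K + sqrt(2)*sqrt(l))))
1/(Q(192, (2*2)*(-3)) - 28561) = 1/(sqrt((192 + 4*((2*2)*(-3)) + 3*sqrt(2)*sqrt(192))/((2*2)*(-3) + sqrt(2)*sqrt(192))) - 28561) = 1/(sqrt((192 + 4*(4*(-3)) + 3*sqrt(2)*(8*sqrt(3)))/(4*(-3) + sqrt(2)*(8*sqrt(3)))) - 28561) = 1/(sqrt((192 + 4*(-12) + 24*sqrt(6))/(-12 + 8*sqrt(6))) - 28561) = 1/(sqrt((192 - 48 + 24*sqrt(6))/(-12 + 8*sqrt(6))) - 28561) = 1/(sqrt((144 + 24*sqrt(6))/(-12 + 8*sqrt(6))) - 28561) = 1/(sqrt(144 + 24*sqrt(6))/sqrt(-12 + 8*sqrt(6)) - 28561) = 1/(-28561 + sqrt(144 + 24*sqrt(6))/sqrt(-12 + 8*sqrt(6)))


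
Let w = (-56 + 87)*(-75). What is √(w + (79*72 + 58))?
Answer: √3421 ≈ 58.489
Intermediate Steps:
w = -2325 (w = 31*(-75) = -2325)
√(w + (79*72 + 58)) = √(-2325 + (79*72 + 58)) = √(-2325 + (5688 + 58)) = √(-2325 + 5746) = √3421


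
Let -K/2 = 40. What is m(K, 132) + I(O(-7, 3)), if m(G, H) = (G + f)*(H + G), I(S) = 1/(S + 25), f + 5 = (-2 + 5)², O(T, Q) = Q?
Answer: -110655/28 ≈ -3952.0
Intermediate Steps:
K = -80 (K = -2*40 = -80)
f = 4 (f = -5 + (-2 + 5)² = -5 + 3² = -5 + 9 = 4)
I(S) = 1/(25 + S)
m(G, H) = (4 + G)*(G + H) (m(G, H) = (G + 4)*(H + G) = (4 + G)*(G + H))
m(K, 132) + I(O(-7, 3)) = ((-80)² + 4*(-80) + 4*132 - 80*132) + 1/(25 + 3) = (6400 - 320 + 528 - 10560) + 1/28 = -3952 + 1/28 = -110655/28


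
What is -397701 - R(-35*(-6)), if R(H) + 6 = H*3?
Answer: -398325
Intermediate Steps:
R(H) = -6 + 3*H (R(H) = -6 + H*3 = -6 + 3*H)
-397701 - R(-35*(-6)) = -397701 - (-6 + 3*(-35*(-6))) = -397701 - (-6 + 3*210) = -397701 - (-6 + 630) = -397701 - 1*624 = -397701 - 624 = -398325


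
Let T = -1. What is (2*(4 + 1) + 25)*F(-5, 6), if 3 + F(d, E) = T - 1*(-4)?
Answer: 0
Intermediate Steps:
F(d, E) = 0 (F(d, E) = -3 + (-1 - 1*(-4)) = -3 + (-1 + 4) = -3 + 3 = 0)
(2*(4 + 1) + 25)*F(-5, 6) = (2*(4 + 1) + 25)*0 = (2*5 + 25)*0 = (10 + 25)*0 = 35*0 = 0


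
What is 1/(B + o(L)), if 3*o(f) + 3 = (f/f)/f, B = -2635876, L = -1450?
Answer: -4350/11466064951 ≈ -3.7938e-7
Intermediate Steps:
o(f) = -1 + 1/(3*f) (o(f) = -1 + ((f/f)/f)/3 = -1 + (1/f)/3 = -1 + 1/(3*f))
1/(B + o(L)) = 1/(-2635876 + (⅓ - 1*(-1450))/(-1450)) = 1/(-2635876 - (⅓ + 1450)/1450) = 1/(-2635876 - 1/1450*4351/3) = 1/(-2635876 - 4351/4350) = 1/(-11466064951/4350) = -4350/11466064951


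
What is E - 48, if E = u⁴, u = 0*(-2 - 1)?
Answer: -48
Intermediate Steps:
u = 0 (u = 0*(-3) = 0)
E = 0 (E = 0⁴ = 0)
E - 48 = 0 - 48 = -48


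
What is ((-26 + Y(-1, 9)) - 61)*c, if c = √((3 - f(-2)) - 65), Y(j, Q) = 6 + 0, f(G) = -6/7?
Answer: -162*I*√749/7 ≈ -633.37*I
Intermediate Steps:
f(G) = -6/7 (f(G) = -6*⅐ = -6/7)
Y(j, Q) = 6
c = 2*I*√749/7 (c = √((3 - 1*(-6/7)) - 65) = √((3 + 6/7) - 65) = √(27/7 - 65) = √(-428/7) = 2*I*√749/7 ≈ 7.8194*I)
((-26 + Y(-1, 9)) - 61)*c = ((-26 + 6) - 61)*(2*I*√749/7) = (-20 - 61)*(2*I*√749/7) = -162*I*√749/7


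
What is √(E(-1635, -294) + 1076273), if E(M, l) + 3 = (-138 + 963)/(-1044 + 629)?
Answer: √7414410335/83 ≈ 1037.4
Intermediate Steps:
E(M, l) = -414/83 (E(M, l) = -3 + (-138 + 963)/(-1044 + 629) = -3 + 825/(-415) = -3 + 825*(-1/415) = -3 - 165/83 = -414/83)
√(E(-1635, -294) + 1076273) = √(-414/83 + 1076273) = √(89330245/83) = √7414410335/83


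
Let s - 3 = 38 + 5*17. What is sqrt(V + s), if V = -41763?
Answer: I*sqrt(41637) ≈ 204.05*I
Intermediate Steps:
s = 126 (s = 3 + (38 + 5*17) = 3 + (38 + 85) = 3 + 123 = 126)
sqrt(V + s) = sqrt(-41763 + 126) = sqrt(-41637) = I*sqrt(41637)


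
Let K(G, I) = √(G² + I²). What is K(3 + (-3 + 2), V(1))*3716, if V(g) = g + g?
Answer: 7432*√2 ≈ 10510.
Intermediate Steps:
V(g) = 2*g
K(3 + (-3 + 2), V(1))*3716 = √((3 + (-3 + 2))² + (2*1)²)*3716 = √((3 - 1)² + 2²)*3716 = √(2² + 4)*3716 = √(4 + 4)*3716 = √8*3716 = (2*√2)*3716 = 7432*√2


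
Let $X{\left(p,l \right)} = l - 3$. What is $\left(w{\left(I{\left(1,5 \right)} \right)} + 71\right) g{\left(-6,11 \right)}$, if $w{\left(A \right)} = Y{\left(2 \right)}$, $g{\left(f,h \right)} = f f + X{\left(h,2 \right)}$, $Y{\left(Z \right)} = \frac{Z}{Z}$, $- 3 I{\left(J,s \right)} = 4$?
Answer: $2520$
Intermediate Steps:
$X{\left(p,l \right)} = -3 + l$
$I{\left(J,s \right)} = - \frac{4}{3}$ ($I{\left(J,s \right)} = \left(- \frac{1}{3}\right) 4 = - \frac{4}{3}$)
$Y{\left(Z \right)} = 1$
$g{\left(f,h \right)} = -1 + f^{2}$ ($g{\left(f,h \right)} = f f + \left(-3 + 2\right) = f^{2} - 1 = -1 + f^{2}$)
$w{\left(A \right)} = 1$
$\left(w{\left(I{\left(1,5 \right)} \right)} + 71\right) g{\left(-6,11 \right)} = \left(1 + 71\right) \left(-1 + \left(-6\right)^{2}\right) = 72 \left(-1 + 36\right) = 72 \cdot 35 = 2520$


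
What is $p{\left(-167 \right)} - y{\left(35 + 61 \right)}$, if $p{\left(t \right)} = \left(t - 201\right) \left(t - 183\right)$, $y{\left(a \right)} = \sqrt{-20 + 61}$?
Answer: $128800 - \sqrt{41} \approx 1.2879 \cdot 10^{5}$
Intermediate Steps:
$y{\left(a \right)} = \sqrt{41}$
$p{\left(t \right)} = \left(-201 + t\right) \left(-183 + t\right)$
$p{\left(-167 \right)} - y{\left(35 + 61 \right)} = \left(36783 + \left(-167\right)^{2} - -64128\right) - \sqrt{41} = \left(36783 + 27889 + 64128\right) - \sqrt{41} = 128800 - \sqrt{41}$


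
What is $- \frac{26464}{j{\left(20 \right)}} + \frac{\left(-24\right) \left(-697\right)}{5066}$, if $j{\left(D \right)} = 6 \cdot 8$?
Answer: $- \frac{244970}{447} \approx -548.03$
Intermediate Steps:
$j{\left(D \right)} = 48$
$- \frac{26464}{j{\left(20 \right)}} + \frac{\left(-24\right) \left(-697\right)}{5066} = - \frac{26464}{48} + \frac{\left(-24\right) \left(-697\right)}{5066} = \left(-26464\right) \frac{1}{48} + 16728 \cdot \frac{1}{5066} = - \frac{1654}{3} + \frac{492}{149} = - \frac{244970}{447}$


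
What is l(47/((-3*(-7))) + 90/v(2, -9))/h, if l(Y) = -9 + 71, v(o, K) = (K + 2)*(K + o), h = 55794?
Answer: 31/27897 ≈ 0.0011112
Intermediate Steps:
v(o, K) = (2 + K)*(K + o)
l(Y) = 62
l(47/((-3*(-7))) + 90/v(2, -9))/h = 62/55794 = 62*(1/55794) = 31/27897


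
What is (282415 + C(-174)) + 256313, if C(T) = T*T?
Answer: 569004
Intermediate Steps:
C(T) = T²
(282415 + C(-174)) + 256313 = (282415 + (-174)²) + 256313 = (282415 + 30276) + 256313 = 312691 + 256313 = 569004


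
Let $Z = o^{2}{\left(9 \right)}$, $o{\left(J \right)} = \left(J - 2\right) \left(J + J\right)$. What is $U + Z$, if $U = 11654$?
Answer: $27530$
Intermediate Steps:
$o{\left(J \right)} = 2 J \left(-2 + J\right)$ ($o{\left(J \right)} = \left(-2 + J\right) 2 J = 2 J \left(-2 + J\right)$)
$Z = 15876$ ($Z = \left(2 \cdot 9 \left(-2 + 9\right)\right)^{2} = \left(2 \cdot 9 \cdot 7\right)^{2} = 126^{2} = 15876$)
$U + Z = 11654 + 15876 = 27530$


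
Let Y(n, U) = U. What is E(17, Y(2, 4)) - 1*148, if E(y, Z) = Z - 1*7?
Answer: -151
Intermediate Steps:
E(y, Z) = -7 + Z (E(y, Z) = Z - 7 = -7 + Z)
E(17, Y(2, 4)) - 1*148 = (-7 + 4) - 1*148 = -3 - 148 = -151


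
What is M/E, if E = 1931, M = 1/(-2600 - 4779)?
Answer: -1/14248849 ≈ -7.0181e-8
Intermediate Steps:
M = -1/7379 (M = 1/(-7379) = -1/7379 ≈ -0.00013552)
M/E = -1/7379/1931 = -1/7379*1/1931 = -1/14248849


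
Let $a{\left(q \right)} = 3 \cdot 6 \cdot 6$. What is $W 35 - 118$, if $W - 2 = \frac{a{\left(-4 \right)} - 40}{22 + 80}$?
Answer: $- \frac{74}{3} \approx -24.667$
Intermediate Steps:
$a{\left(q \right)} = 108$ ($a{\left(q \right)} = 18 \cdot 6 = 108$)
$W = \frac{8}{3}$ ($W = 2 + \frac{108 - 40}{22 + 80} = 2 + \frac{68}{102} = 2 + 68 \cdot \frac{1}{102} = 2 + \frac{2}{3} = \frac{8}{3} \approx 2.6667$)
$W 35 - 118 = \frac{8}{3} \cdot 35 - 118 = \frac{280}{3} - 118 = - \frac{74}{3}$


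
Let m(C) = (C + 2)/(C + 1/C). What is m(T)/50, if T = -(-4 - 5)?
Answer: 99/4100 ≈ 0.024146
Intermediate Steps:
T = 9 (T = -1*(-9) = 9)
m(C) = (2 + C)/(C + 1/C)
m(T)/50 = (9*(2 + 9)/(1 + 9²))/50 = (9*11/(1 + 81))*(1/50) = (9*11/82)*(1/50) = (9*(1/82)*11)*(1/50) = (99/82)*(1/50) = 99/4100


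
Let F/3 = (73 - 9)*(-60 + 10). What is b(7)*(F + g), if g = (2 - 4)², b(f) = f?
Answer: -67172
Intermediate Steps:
g = 4 (g = (-2)² = 4)
F = -9600 (F = 3*((73 - 9)*(-60 + 10)) = 3*(64*(-50)) = 3*(-3200) = -9600)
b(7)*(F + g) = 7*(-9600 + 4) = 7*(-9596) = -67172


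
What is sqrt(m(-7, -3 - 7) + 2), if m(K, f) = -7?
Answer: I*sqrt(5) ≈ 2.2361*I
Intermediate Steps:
sqrt(m(-7, -3 - 7) + 2) = sqrt(-7 + 2) = sqrt(-5) = I*sqrt(5)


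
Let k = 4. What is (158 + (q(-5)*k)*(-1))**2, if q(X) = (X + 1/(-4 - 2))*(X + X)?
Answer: 21316/9 ≈ 2368.4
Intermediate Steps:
q(X) = 2*X*(-1/6 + X) (q(X) = (X + 1/(-6))*(2*X) = (X - 1/6)*(2*X) = (-1/6 + X)*(2*X) = 2*X*(-1/6 + X))
(158 + (q(-5)*k)*(-1))**2 = (158 + (((1/3)*(-5)*(-1 + 6*(-5)))*4)*(-1))**2 = (158 + (((1/3)*(-5)*(-1 - 30))*4)*(-1))**2 = (158 + (((1/3)*(-5)*(-31))*4)*(-1))**2 = (158 + ((155/3)*4)*(-1))**2 = (158 + (620/3)*(-1))**2 = (158 - 620/3)**2 = (-146/3)**2 = 21316/9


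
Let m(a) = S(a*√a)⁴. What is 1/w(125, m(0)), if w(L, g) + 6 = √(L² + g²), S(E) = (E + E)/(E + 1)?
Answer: 1/119 ≈ 0.0084034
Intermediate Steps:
S(E) = 2*E/(1 + E) (S(E) = (2*E)/(1 + E) = 2*E/(1 + E))
m(a) = 16*a⁶/(1 + a^(3/2))⁴ (m(a) = (2*(a*√a)/(1 + a*√a))⁴ = (2*a^(3/2)/(1 + a^(3/2)))⁴ = 16*a⁶/(1 + a^(3/2))⁴)
w(L, g) = -6 + √(L² + g²)
1/w(125, m(0)) = 1/(-6 + √(125² + (16*0⁶/(1 + 0^(3/2))⁴)²)) = 1/(-6 + √(15625 + (16*0/(1 + 0)⁴)²)) = 1/(-6 + √(15625 + (16*0/1⁴)²)) = 1/(-6 + √(15625 + (16*0*1)²)) = 1/(-6 + √(15625 + 0²)) = 1/(-6 + √(15625 + 0)) = 1/(-6 + √15625) = 1/(-6 + 125) = 1/119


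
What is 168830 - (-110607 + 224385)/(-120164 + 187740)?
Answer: 5704371151/33788 ≈ 1.6883e+5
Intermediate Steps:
168830 - (-110607 + 224385)/(-120164 + 187740) = 168830 - 113778/67576 = 168830 - 1*56889/33788 = 168830 - 56889/33788 = 5704371151/33788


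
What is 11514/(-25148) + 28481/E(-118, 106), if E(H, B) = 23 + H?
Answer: -18877211/62870 ≈ -300.26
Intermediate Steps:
11514/(-25148) + 28481/E(-118, 106) = 11514/(-25148) + 28481/(23 - 118) = 11514*(-1/25148) + 28481/(-95) = -5757/12574 + 28481*(-1/95) = -5757/12574 - 1499/5 = -18877211/62870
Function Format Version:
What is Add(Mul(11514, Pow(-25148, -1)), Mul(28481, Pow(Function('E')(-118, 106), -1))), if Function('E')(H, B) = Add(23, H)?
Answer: Rational(-18877211, 62870) ≈ -300.26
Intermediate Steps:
Add(Mul(11514, Pow(-25148, -1)), Mul(28481, Pow(Function('E')(-118, 106), -1))) = Add(Mul(11514, Pow(-25148, -1)), Mul(28481, Pow(Add(23, -118), -1))) = Add(Mul(11514, Rational(-1, 25148)), Mul(28481, Pow(-95, -1))) = Add(Rational(-5757, 12574), Mul(28481, Rational(-1, 95))) = Add(Rational(-5757, 12574), Rational(-1499, 5)) = Rational(-18877211, 62870)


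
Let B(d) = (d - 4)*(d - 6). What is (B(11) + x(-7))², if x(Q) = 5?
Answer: 1600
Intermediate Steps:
B(d) = (-6 + d)*(-4 + d) (B(d) = (-4 + d)*(-6 + d) = (-6 + d)*(-4 + d))
(B(11) + x(-7))² = ((24 + 11² - 10*11) + 5)² = ((24 + 121 - 110) + 5)² = (35 + 5)² = 40² = 1600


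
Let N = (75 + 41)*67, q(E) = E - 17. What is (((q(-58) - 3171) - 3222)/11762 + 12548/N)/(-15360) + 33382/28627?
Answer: 1171741279274243/1004895796042752 ≈ 1.1660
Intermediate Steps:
q(E) = -17 + E
N = 7772 (N = 116*67 = 7772)
(((q(-58) - 3171) - 3222)/11762 + 12548/N)/(-15360) + 33382/28627 = ((((-17 - 58) - 3171) - 3222)/11762 + 12548/7772)/(-15360) + 33382/28627 = (((-75 - 3171) - 3222)*(1/11762) + 12548*(1/7772))*(-1/15360) + 33382*(1/28627) = ((-3246 - 3222)*(1/11762) + 3137/1943)*(-1/15360) + 33382/28627 = (-6468*1/11762 + 3137/1943)*(-1/15360) + 33382/28627 = (-3234/5881 + 3137/1943)*(-1/15360) + 33382/28627 = (12165035/11426783)*(-1/15360) + 33382/28627 = -2433007/35103077376 + 33382/28627 = 1171741279274243/1004895796042752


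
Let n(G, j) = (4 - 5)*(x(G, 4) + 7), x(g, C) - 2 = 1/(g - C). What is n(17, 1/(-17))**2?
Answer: 13924/169 ≈ 82.391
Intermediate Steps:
x(g, C) = 2 + 1/(g - C)
n(G, j) = -7 - (7 - 2*G)/(4 - G) (n(G, j) = (4 - 5)*((-1 - 2*G + 2*4)/(4 - G) + 7) = -((-1 - 2*G + 8)/(4 - G) + 7) = -((7 - 2*G)/(4 - G) + 7) = -(7 + (7 - 2*G)/(4 - G)) = -7 - (7 - 2*G)/(4 - G))
n(17, 1/(-17))**2 = ((35 - 9*17)/(-4 + 17))**2 = ((35 - 153)/13)**2 = ((1/13)*(-118))**2 = (-118/13)**2 = 13924/169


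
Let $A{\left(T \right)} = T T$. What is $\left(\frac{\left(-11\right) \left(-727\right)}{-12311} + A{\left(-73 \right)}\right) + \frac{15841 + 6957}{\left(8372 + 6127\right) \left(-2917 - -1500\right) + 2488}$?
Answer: $\frac{1347538938264412}{252899887045} \approx 5328.4$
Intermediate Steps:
$A{\left(T \right)} = T^{2}$
$\left(\frac{\left(-11\right) \left(-727\right)}{-12311} + A{\left(-73 \right)}\right) + \frac{15841 + 6957}{\left(8372 + 6127\right) \left(-2917 - -1500\right) + 2488} = \left(\frac{\left(-11\right) \left(-727\right)}{-12311} + \left(-73\right)^{2}\right) + \frac{15841 + 6957}{\left(8372 + 6127\right) \left(-2917 - -1500\right) + 2488} = \left(7997 \left(- \frac{1}{12311}\right) + 5329\right) + \frac{22798}{14499 \left(-2917 + \left(-2132 + 3632\right)\right) + 2488} = \left(- \frac{7997}{12311} + 5329\right) + \frac{22798}{14499 \left(-2917 + 1500\right) + 2488} = \frac{65597322}{12311} + \frac{22798}{14499 \left(-1417\right) + 2488} = \frac{65597322}{12311} + \frac{22798}{-20545083 + 2488} = \frac{65597322}{12311} + \frac{22798}{-20542595} = \frac{65597322}{12311} + 22798 \left(- \frac{1}{20542595}\right) = \frac{65597322}{12311} - \frac{22798}{20542595} = \frac{1347538938264412}{252899887045}$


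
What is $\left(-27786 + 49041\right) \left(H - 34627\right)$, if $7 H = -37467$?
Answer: $- \frac{5948339280}{7} \approx -8.4976 \cdot 10^{8}$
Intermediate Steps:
$H = - \frac{37467}{7}$ ($H = \frac{1}{7} \left(-37467\right) = - \frac{37467}{7} \approx -5352.4$)
$\left(-27786 + 49041\right) \left(H - 34627\right) = \left(-27786 + 49041\right) \left(- \frac{37467}{7} - 34627\right) = 21255 \left(- \frac{279856}{7}\right) = - \frac{5948339280}{7}$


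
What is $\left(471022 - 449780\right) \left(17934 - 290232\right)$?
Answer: $-5784154116$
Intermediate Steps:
$\left(471022 - 449780\right) \left(17934 - 290232\right) = 21242 \left(17934 - 290232\right) = 21242 \left(-272298\right) = -5784154116$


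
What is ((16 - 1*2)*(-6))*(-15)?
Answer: 1260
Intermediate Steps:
((16 - 1*2)*(-6))*(-15) = ((16 - 2)*(-6))*(-15) = (14*(-6))*(-15) = -84*(-15) = 1260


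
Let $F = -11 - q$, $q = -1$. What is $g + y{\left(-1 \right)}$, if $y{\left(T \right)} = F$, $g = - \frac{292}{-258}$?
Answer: $- \frac{1144}{129} \approx -8.8682$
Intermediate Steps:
$g = \frac{146}{129}$ ($g = \left(-292\right) \left(- \frac{1}{258}\right) = \frac{146}{129} \approx 1.1318$)
$F = -10$ ($F = -11 - -1 = -11 + 1 = -10$)
$y{\left(T \right)} = -10$
$g + y{\left(-1 \right)} = \frac{146}{129} - 10 = - \frac{1144}{129}$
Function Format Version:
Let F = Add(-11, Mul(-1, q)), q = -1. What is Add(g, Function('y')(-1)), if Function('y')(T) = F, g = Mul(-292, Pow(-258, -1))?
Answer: Rational(-1144, 129) ≈ -8.8682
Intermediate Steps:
g = Rational(146, 129) (g = Mul(-292, Rational(-1, 258)) = Rational(146, 129) ≈ 1.1318)
F = -10 (F = Add(-11, Mul(-1, -1)) = Add(-11, 1) = -10)
Function('y')(T) = -10
Add(g, Function('y')(-1)) = Add(Rational(146, 129), -10) = Rational(-1144, 129)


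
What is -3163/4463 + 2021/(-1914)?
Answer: -15073705/8542182 ≈ -1.7646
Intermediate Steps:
-3163/4463 + 2021/(-1914) = -3163*1/4463 + 2021*(-1/1914) = -3163/4463 - 2021/1914 = -15073705/8542182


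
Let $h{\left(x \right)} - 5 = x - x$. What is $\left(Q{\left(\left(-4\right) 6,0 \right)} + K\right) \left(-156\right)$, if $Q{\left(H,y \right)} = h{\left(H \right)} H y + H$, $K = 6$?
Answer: $2808$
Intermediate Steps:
$h{\left(x \right)} = 5$ ($h{\left(x \right)} = 5 + \left(x - x\right) = 5 + 0 = 5$)
$Q{\left(H,y \right)} = H + 5 H y$ ($Q{\left(H,y \right)} = 5 H y + H = H + 5 H y$)
$\left(Q{\left(\left(-4\right) 6,0 \right)} + K\right) \left(-156\right) = \left(\left(-4\right) 6 \left(1 + 5 \cdot 0\right) + 6\right) \left(-156\right) = \left(- 24 \left(1 + 0\right) + 6\right) \left(-156\right) = \left(\left(-24\right) 1 + 6\right) \left(-156\right) = \left(-24 + 6\right) \left(-156\right) = \left(-18\right) \left(-156\right) = 2808$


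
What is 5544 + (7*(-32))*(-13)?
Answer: 8456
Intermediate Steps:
5544 + (7*(-32))*(-13) = 5544 - 224*(-13) = 5544 + 2912 = 8456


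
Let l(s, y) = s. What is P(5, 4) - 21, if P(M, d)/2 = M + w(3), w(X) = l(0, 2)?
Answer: -11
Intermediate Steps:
w(X) = 0
P(M, d) = 2*M (P(M, d) = 2*(M + 0) = 2*M)
P(5, 4) - 21 = 2*5 - 21 = 10 - 21 = -11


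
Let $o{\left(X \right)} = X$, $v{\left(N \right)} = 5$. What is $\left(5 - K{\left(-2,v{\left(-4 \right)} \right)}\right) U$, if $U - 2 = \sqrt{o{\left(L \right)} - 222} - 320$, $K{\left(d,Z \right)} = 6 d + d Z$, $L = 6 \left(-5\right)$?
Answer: $-8586 + 162 i \sqrt{7} \approx -8586.0 + 428.61 i$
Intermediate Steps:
$L = -30$
$K{\left(d,Z \right)} = 6 d + Z d$
$U = -318 + 6 i \sqrt{7}$ ($U = 2 - \left(320 - \sqrt{-30 - 222}\right) = 2 - \left(320 - \sqrt{-252}\right) = 2 - \left(320 - 6 i \sqrt{7}\right) = -318 + 6 i \sqrt{7} \approx -318.0 + 15.875 i$)
$\left(5 - K{\left(-2,v{\left(-4 \right)} \right)}\right) U = \left(5 - - 2 \left(6 + 5\right)\right) \left(-318 + 6 i \sqrt{7}\right) = \left(5 - \left(-2\right) 11\right) \left(-318 + 6 i \sqrt{7}\right) = \left(5 - -22\right) \left(-318 + 6 i \sqrt{7}\right) = \left(5 + 22\right) \left(-318 + 6 i \sqrt{7}\right) = 27 \left(-318 + 6 i \sqrt{7}\right) = -8586 + 162 i \sqrt{7}$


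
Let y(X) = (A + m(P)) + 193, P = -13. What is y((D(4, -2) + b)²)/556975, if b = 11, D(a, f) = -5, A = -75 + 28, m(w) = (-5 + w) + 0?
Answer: 128/556975 ≈ 0.00022981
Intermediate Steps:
m(w) = -5 + w
A = -47
y(X) = 128 (y(X) = (-47 + (-5 - 13)) + 193 = (-47 - 18) + 193 = -65 + 193 = 128)
y((D(4, -2) + b)²)/556975 = 128/556975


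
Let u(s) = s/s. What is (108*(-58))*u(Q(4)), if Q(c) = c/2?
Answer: -6264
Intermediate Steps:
Q(c) = c/2 (Q(c) = c*(1/2) = c/2)
u(s) = 1
(108*(-58))*u(Q(4)) = (108*(-58))*1 = -6264*1 = -6264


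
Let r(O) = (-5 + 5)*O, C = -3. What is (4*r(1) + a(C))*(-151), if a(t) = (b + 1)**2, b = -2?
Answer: -151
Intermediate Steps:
r(O) = 0 (r(O) = 0*O = 0)
a(t) = 1 (a(t) = (-2 + 1)**2 = (-1)**2 = 1)
(4*r(1) + a(C))*(-151) = (4*0 + 1)*(-151) = (0 + 1)*(-151) = 1*(-151) = -151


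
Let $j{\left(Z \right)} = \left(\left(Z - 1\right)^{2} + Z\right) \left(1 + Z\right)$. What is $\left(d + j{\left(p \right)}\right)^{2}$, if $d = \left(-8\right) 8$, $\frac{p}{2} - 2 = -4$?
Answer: $16129$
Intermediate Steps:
$p = -4$ ($p = 4 + 2 \left(-4\right) = 4 - 8 = -4$)
$d = -64$
$j{\left(Z \right)} = \left(1 + Z\right) \left(Z + \left(-1 + Z\right)^{2}\right)$ ($j{\left(Z \right)} = \left(\left(-1 + Z\right)^{2} + Z\right) \left(1 + Z\right) = \left(Z + \left(-1 + Z\right)^{2}\right) \left(1 + Z\right) = \left(1 + Z\right) \left(Z + \left(-1 + Z\right)^{2}\right)$)
$\left(d + j{\left(p \right)}\right)^{2} = \left(-64 + \left(1 + \left(-4\right)^{3}\right)\right)^{2} = \left(-64 + \left(1 - 64\right)\right)^{2} = \left(-64 - 63\right)^{2} = \left(-127\right)^{2} = 16129$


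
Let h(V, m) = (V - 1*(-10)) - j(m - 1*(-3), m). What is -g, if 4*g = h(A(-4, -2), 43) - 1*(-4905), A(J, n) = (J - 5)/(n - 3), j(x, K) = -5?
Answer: -24609/20 ≈ -1230.4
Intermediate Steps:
A(J, n) = (-5 + J)/(-3 + n)
h(V, m) = 15 + V (h(V, m) = (V - 1*(-10)) - 1*(-5) = (V + 10) + 5 = (10 + V) + 5 = 15 + V)
g = 24609/20 (g = ((15 + (-5 - 4)/(-3 - 2)) - 1*(-4905))/4 = ((15 - 9/(-5)) + 4905)/4 = ((15 - ⅕*(-9)) + 4905)/4 = ((15 + 9/5) + 4905)/4 = (84/5 + 4905)/4 = (¼)*(24609/5) = 24609/20 ≈ 1230.4)
-g = -1*24609/20 = -24609/20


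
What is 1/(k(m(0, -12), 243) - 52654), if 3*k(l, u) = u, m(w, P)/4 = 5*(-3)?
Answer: -1/52573 ≈ -1.9021e-5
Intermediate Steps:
m(w, P) = -60 (m(w, P) = 4*(5*(-3)) = 4*(-15) = -60)
k(l, u) = u/3
1/(k(m(0, -12), 243) - 52654) = 1/((⅓)*243 - 52654) = 1/(81 - 52654) = 1/(-52573) = -1/52573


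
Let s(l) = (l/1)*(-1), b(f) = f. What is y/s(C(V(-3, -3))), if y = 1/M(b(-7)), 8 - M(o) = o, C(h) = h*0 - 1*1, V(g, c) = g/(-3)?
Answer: 1/15 ≈ 0.066667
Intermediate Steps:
V(g, c) = -g/3 (V(g, c) = g*(-1/3) = -g/3)
C(h) = -1 (C(h) = 0 - 1 = -1)
M(o) = 8 - o
s(l) = -l (s(l) = (l*1)*(-1) = l*(-1) = -l)
y = 1/15 (y = 1/(8 - 1*(-7)) = 1/(8 + 7) = 1/15 ≈ 0.066667)
y/s(C(V(-3, -3))) = 1/(15*((-1*(-1)))) = (1/15)/1 = (1/15)*1 = 1/15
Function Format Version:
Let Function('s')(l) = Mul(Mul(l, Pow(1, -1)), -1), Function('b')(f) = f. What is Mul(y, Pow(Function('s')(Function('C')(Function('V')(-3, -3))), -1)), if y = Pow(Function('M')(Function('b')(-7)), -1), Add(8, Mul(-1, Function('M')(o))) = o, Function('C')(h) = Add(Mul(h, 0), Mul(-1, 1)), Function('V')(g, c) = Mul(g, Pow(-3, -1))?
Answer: Rational(1, 15) ≈ 0.066667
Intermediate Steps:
Function('V')(g, c) = Mul(Rational(-1, 3), g) (Function('V')(g, c) = Mul(g, Rational(-1, 3)) = Mul(Rational(-1, 3), g))
Function('C')(h) = -1 (Function('C')(h) = Add(0, -1) = -1)
Function('M')(o) = Add(8, Mul(-1, o))
Function('s')(l) = Mul(-1, l) (Function('s')(l) = Mul(Mul(l, 1), -1) = Mul(l, -1) = Mul(-1, l))
y = Rational(1, 15) (y = Pow(Add(8, Mul(-1, -7)), -1) = Pow(Add(8, 7), -1) = Pow(15, -1) = Rational(1, 15) ≈ 0.066667)
Mul(y, Pow(Function('s')(Function('C')(Function('V')(-3, -3))), -1)) = Mul(Rational(1, 15), Pow(Mul(-1, -1), -1)) = Mul(Rational(1, 15), Pow(1, -1)) = Mul(Rational(1, 15), 1) = Rational(1, 15)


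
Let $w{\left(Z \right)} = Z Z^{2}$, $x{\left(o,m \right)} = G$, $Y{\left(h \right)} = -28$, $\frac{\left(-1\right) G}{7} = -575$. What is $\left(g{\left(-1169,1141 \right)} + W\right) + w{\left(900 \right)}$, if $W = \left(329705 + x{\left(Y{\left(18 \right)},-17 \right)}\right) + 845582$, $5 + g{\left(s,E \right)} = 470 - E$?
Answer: $730178636$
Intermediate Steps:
$G = 4025$ ($G = \left(-7\right) \left(-575\right) = 4025$)
$x{\left(o,m \right)} = 4025$
$g{\left(s,E \right)} = 465 - E$ ($g{\left(s,E \right)} = -5 - \left(-470 + E\right) = 465 - E$)
$w{\left(Z \right)} = Z^{3}$
$W = 1179312$ ($W = \left(329705 + 4025\right) + 845582 = 333730 + 845582 = 1179312$)
$\left(g{\left(-1169,1141 \right)} + W\right) + w{\left(900 \right)} = \left(\left(465 - 1141\right) + 1179312\right) + 900^{3} = \left(\left(465 - 1141\right) + 1179312\right) + 729000000 = \left(-676 + 1179312\right) + 729000000 = 1178636 + 729000000 = 730178636$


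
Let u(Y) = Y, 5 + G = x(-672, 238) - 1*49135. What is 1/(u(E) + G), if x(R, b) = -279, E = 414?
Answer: -1/49005 ≈ -2.0406e-5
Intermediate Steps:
G = -49419 (G = -5 + (-279 - 1*49135) = -5 + (-279 - 49135) = -5 - 49414 = -49419)
1/(u(E) + G) = 1/(414 - 49419) = 1/(-49005) = -1/49005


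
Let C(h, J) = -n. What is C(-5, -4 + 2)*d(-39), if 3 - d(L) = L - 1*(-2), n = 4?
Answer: -160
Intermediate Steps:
d(L) = 1 - L (d(L) = 3 - (L - 1*(-2)) = 3 - (L + 2) = 3 - (2 + L) = 3 + (-2 - L) = 1 - L)
C(h, J) = -4 (C(h, J) = -1*4 = -4)
C(-5, -4 + 2)*d(-39) = -4*(1 - 1*(-39)) = -4*(1 + 39) = -4*40 = -160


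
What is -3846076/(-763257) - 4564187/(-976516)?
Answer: 7239402428275/745332672612 ≈ 9.7130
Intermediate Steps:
-3846076/(-763257) - 4564187/(-976516) = -3846076*(-1/763257) - 4564187*(-1/976516) = 3846076/763257 + 4564187/976516 = 7239402428275/745332672612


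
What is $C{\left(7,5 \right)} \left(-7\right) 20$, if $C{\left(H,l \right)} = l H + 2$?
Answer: $-5180$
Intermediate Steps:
$C{\left(H,l \right)} = 2 + H l$ ($C{\left(H,l \right)} = H l + 2 = 2 + H l$)
$C{\left(7,5 \right)} \left(-7\right) 20 = \left(2 + 7 \cdot 5\right) \left(-7\right) 20 = \left(2 + 35\right) \left(-7\right) 20 = 37 \left(-7\right) 20 = \left(-259\right) 20 = -5180$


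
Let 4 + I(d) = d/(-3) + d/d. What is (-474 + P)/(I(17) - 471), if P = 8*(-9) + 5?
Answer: 1623/1439 ≈ 1.1279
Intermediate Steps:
P = -67 (P = -72 + 5 = -67)
I(d) = -3 - d/3 (I(d) = -4 + (d/(-3) + d/d) = -4 + (d*(-⅓) + 1) = -4 + (-d/3 + 1) = -4 + (1 - d/3) = -3 - d/3)
(-474 + P)/(I(17) - 471) = (-474 - 67)/((-3 - ⅓*17) - 471) = -541/((-3 - 17/3) - 471) = -541/(-26/3 - 471) = -541/(-1439/3) = -541*(-3/1439) = 1623/1439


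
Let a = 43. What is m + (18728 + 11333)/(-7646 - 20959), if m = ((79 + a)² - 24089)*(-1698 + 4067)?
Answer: -623779110286/28605 ≈ -2.1807e+7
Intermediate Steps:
m = -21806645 (m = ((79 + 43)² - 24089)*(-1698 + 4067) = (122² - 24089)*2369 = (14884 - 24089)*2369 = -9205*2369 = -21806645)
m + (18728 + 11333)/(-7646 - 20959) = -21806645 + (18728 + 11333)/(-7646 - 20959) = -21806645 + 30061/(-28605) = -21806645 + 30061*(-1/28605) = -21806645 - 30061/28605 = -623779110286/28605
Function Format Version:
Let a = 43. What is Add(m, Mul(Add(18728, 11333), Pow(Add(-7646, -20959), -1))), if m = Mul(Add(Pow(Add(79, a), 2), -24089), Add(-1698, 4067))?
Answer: Rational(-623779110286, 28605) ≈ -2.1807e+7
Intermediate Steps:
m = -21806645 (m = Mul(Add(Pow(Add(79, 43), 2), -24089), Add(-1698, 4067)) = Mul(Add(Pow(122, 2), -24089), 2369) = Mul(Add(14884, -24089), 2369) = Mul(-9205, 2369) = -21806645)
Add(m, Mul(Add(18728, 11333), Pow(Add(-7646, -20959), -1))) = Add(-21806645, Mul(Add(18728, 11333), Pow(Add(-7646, -20959), -1))) = Add(-21806645, Mul(30061, Pow(-28605, -1))) = Add(-21806645, Mul(30061, Rational(-1, 28605))) = Add(-21806645, Rational(-30061, 28605)) = Rational(-623779110286, 28605)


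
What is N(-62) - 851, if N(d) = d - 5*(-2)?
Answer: -903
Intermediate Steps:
N(d) = 10 + d (N(d) = d + 10 = 10 + d)
N(-62) - 851 = (10 - 62) - 851 = -52 - 851 = -903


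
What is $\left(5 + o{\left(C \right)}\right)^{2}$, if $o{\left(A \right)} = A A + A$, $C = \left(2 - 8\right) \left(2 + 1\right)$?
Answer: $96721$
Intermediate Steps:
$C = -18$ ($C = \left(2 - 8\right) 3 = \left(-6\right) 3 = -18$)
$o{\left(A \right)} = A + A^{2}$ ($o{\left(A \right)} = A^{2} + A = A + A^{2}$)
$\left(5 + o{\left(C \right)}\right)^{2} = \left(5 - 18 \left(1 - 18\right)\right)^{2} = \left(5 - -306\right)^{2} = \left(5 + 306\right)^{2} = 311^{2} = 96721$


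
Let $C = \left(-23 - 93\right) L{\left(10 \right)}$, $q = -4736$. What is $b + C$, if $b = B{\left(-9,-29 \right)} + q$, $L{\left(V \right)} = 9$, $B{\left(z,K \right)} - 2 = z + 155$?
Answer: $-5632$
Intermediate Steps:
$B{\left(z,K \right)} = 157 + z$ ($B{\left(z,K \right)} = 2 + \left(z + 155\right) = 2 + \left(155 + z\right) = 157 + z$)
$b = -4588$ ($b = \left(157 - 9\right) - 4736 = 148 - 4736 = -4588$)
$C = -1044$ ($C = \left(-23 - 93\right) 9 = \left(-116\right) 9 = -1044$)
$b + C = -4588 - 1044 = -5632$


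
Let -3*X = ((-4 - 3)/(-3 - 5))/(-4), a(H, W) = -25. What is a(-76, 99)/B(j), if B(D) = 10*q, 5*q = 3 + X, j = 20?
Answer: -240/59 ≈ -4.0678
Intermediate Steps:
X = 7/96 (X = -(-4 - 3)/(-3 - 5)/(3*(-4)) = -(-7/(-8))*(-1)/(3*4) = -(-7*(-⅛))*(-1)/(3*4) = -7*(-1)/(24*4) = -⅓*(-7/32) = 7/96 ≈ 0.072917)
q = 59/96 (q = (3 + 7/96)/5 = (⅕)*(295/96) = 59/96 ≈ 0.61458)
B(D) = 295/48 (B(D) = 10*(59/96) = 295/48)
a(-76, 99)/B(j) = -25/295/48 = -25*48/295 = -240/59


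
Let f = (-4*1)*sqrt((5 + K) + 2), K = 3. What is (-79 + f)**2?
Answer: 6401 + 632*sqrt(10) ≈ 8399.6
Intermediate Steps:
f = -4*sqrt(10) (f = (-4*1)*sqrt((5 + 3) + 2) = -4*sqrt(8 + 2) = -4*sqrt(10) ≈ -12.649)
(-79 + f)**2 = (-79 - 4*sqrt(10))**2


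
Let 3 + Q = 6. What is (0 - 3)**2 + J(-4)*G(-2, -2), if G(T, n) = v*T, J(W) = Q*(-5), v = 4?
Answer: 129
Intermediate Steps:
Q = 3 (Q = -3 + 6 = 3)
J(W) = -15 (J(W) = 3*(-5) = -15)
G(T, n) = 4*T
(0 - 3)**2 + J(-4)*G(-2, -2) = (0 - 3)**2 - 60*(-2) = (-3)**2 - 15*(-8) = 9 + 120 = 129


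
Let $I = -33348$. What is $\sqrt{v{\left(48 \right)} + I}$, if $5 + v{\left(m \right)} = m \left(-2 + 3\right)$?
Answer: $i \sqrt{33305} \approx 182.5 i$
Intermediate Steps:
$v{\left(m \right)} = -5 + m$ ($v{\left(m \right)} = -5 + m \left(-2 + 3\right) = -5 + m 1 = -5 + m$)
$\sqrt{v{\left(48 \right)} + I} = \sqrt{\left(-5 + 48\right) - 33348} = \sqrt{43 - 33348} = \sqrt{-33305} = i \sqrt{33305}$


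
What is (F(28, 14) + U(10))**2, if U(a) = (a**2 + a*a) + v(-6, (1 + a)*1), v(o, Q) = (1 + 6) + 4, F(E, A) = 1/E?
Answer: 34916281/784 ≈ 44536.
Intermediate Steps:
v(o, Q) = 11 (v(o, Q) = 7 + 4 = 11)
U(a) = 11 + 2*a**2 (U(a) = (a**2 + a*a) + 11 = (a**2 + a**2) + 11 = 2*a**2 + 11 = 11 + 2*a**2)
(F(28, 14) + U(10))**2 = (1/28 + (11 + 2*10**2))**2 = (1/28 + (11 + 2*100))**2 = (1/28 + (11 + 200))**2 = (1/28 + 211)**2 = (5909/28)**2 = 34916281/784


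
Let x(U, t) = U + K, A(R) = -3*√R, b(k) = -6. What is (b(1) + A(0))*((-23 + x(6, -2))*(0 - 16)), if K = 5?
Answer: -1152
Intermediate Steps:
x(U, t) = 5 + U (x(U, t) = U + 5 = 5 + U)
(b(1) + A(0))*((-23 + x(6, -2))*(0 - 16)) = (-6 - 3*√0)*((-23 + (5 + 6))*(0 - 16)) = (-6 - 3*0)*((-23 + 11)*(-16)) = (-6 + 0)*(-12*(-16)) = -6*192 = -1152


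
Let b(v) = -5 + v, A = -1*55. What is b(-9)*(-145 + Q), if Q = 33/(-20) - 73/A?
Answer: 223797/110 ≈ 2034.5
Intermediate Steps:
A = -55
Q = -71/220 (Q = 33/(-20) - 73/(-55) = 33*(-1/20) - 73*(-1/55) = -33/20 + 73/55 = -71/220 ≈ -0.32273)
b(-9)*(-145 + Q) = (-5 - 9)*(-145 - 71/220) = -14*(-31971/220) = 223797/110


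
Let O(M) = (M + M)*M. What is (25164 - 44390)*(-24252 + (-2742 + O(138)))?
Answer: -213293244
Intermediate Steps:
O(M) = 2*M**2 (O(M) = (2*M)*M = 2*M**2)
(25164 - 44390)*(-24252 + (-2742 + O(138))) = (25164 - 44390)*(-24252 + (-2742 + 2*138**2)) = -19226*(-24252 + (-2742 + 2*19044)) = -19226*(-24252 + (-2742 + 38088)) = -19226*(-24252 + 35346) = -19226*11094 = -213293244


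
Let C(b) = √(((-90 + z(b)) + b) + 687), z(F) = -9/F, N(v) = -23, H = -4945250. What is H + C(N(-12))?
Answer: -4945250 + √303853/23 ≈ -4.9452e+6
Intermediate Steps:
C(b) = √(597 + b - 9/b) (C(b) = √(((-90 - 9/b) + b) + 687) = √((-90 + b - 9/b) + 687) = √(597 + b - 9/b))
H + C(N(-12)) = -4945250 + √(597 - 23 - 9/(-23)) = -4945250 + √(597 - 23 - 9*(-1/23)) = -4945250 + √(597 - 23 + 9/23) = -4945250 + √(13211/23) = -4945250 + √303853/23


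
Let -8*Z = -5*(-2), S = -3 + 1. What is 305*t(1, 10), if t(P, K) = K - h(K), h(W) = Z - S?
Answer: 11285/4 ≈ 2821.3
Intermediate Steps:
S = -2
Z = -5/4 (Z = -(-5)*(-2)/8 = -⅛*10 = -5/4 ≈ -1.2500)
h(W) = ¾ (h(W) = -5/4 - 1*(-2) = -5/4 + 2 = ¾)
t(P, K) = -¾ + K (t(P, K) = K - 1*¾ = K - ¾ = -¾ + K)
305*t(1, 10) = 305*(-¾ + 10) = 305*(37/4) = 11285/4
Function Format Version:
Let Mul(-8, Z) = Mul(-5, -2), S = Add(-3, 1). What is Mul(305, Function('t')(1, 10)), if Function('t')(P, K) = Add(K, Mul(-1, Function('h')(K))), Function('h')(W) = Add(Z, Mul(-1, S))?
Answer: Rational(11285, 4) ≈ 2821.3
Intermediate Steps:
S = -2
Z = Rational(-5, 4) (Z = Mul(Rational(-1, 8), Mul(-5, -2)) = Mul(Rational(-1, 8), 10) = Rational(-5, 4) ≈ -1.2500)
Function('h')(W) = Rational(3, 4) (Function('h')(W) = Add(Rational(-5, 4), Mul(-1, -2)) = Add(Rational(-5, 4), 2) = Rational(3, 4))
Function('t')(P, K) = Add(Rational(-3, 4), K) (Function('t')(P, K) = Add(K, Mul(-1, Rational(3, 4))) = Add(K, Rational(-3, 4)) = Add(Rational(-3, 4), K))
Mul(305, Function('t')(1, 10)) = Mul(305, Add(Rational(-3, 4), 10)) = Mul(305, Rational(37, 4)) = Rational(11285, 4)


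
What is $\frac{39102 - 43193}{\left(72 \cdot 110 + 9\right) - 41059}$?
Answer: $\frac{4091}{33130} \approx 0.12348$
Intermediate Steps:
$\frac{39102 - 43193}{\left(72 \cdot 110 + 9\right) - 41059} = - \frac{4091}{\left(7920 + 9\right) - 41059} = - \frac{4091}{7929 - 41059} = - \frac{4091}{-33130} = \left(-4091\right) \left(- \frac{1}{33130}\right) = \frac{4091}{33130}$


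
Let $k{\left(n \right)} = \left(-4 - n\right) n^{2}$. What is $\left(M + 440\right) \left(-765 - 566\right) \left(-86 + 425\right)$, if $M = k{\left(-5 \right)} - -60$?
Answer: $-236884725$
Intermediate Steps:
$k{\left(n \right)} = n^{2} \left(-4 - n\right)$
$M = 85$ ($M = \left(-5\right)^{2} \left(-4 - -5\right) - -60 = 25 \left(-4 + 5\right) + 60 = 25 \cdot 1 + 60 = 25 + 60 = 85$)
$\left(M + 440\right) \left(-765 - 566\right) \left(-86 + 425\right) = \left(85 + 440\right) \left(-765 - 566\right) \left(-86 + 425\right) = 525 \left(\left(-1331\right) 339\right) = 525 \left(-451209\right) = -236884725$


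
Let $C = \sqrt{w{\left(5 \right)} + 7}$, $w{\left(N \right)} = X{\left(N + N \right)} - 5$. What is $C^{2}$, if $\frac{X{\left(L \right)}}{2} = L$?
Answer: $22$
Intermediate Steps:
$X{\left(L \right)} = 2 L$
$w{\left(N \right)} = -5 + 4 N$ ($w{\left(N \right)} = 2 \left(N + N\right) - 5 = 2 \cdot 2 N - 5 = 4 N - 5 = -5 + 4 N$)
$C = \sqrt{22}$ ($C = \sqrt{\left(-5 + 4 \cdot 5\right) + 7} = \sqrt{\left(-5 + 20\right) + 7} = \sqrt{15 + 7} = \sqrt{22} \approx 4.6904$)
$C^{2} = \left(\sqrt{22}\right)^{2} = 22$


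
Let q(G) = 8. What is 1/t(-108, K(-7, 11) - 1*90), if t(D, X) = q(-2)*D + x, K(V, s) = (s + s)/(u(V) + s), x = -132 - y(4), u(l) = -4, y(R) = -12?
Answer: -1/984 ≈ -0.0010163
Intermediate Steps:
x = -120 (x = -132 - 1*(-12) = -132 + 12 = -120)
K(V, s) = 2*s/(-4 + s) (K(V, s) = (s + s)/(-4 + s) = (2*s)/(-4 + s) = 2*s/(-4 + s))
t(D, X) = -120 + 8*D (t(D, X) = 8*D - 120 = -120 + 8*D)
1/t(-108, K(-7, 11) - 1*90) = 1/(-120 + 8*(-108)) = 1/(-120 - 864) = 1/(-984) = -1/984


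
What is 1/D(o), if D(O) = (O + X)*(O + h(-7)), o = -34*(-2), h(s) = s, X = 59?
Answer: 1/7747 ≈ 0.00012908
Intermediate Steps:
o = 68
D(O) = (-7 + O)*(59 + O) (D(O) = (O + 59)*(O - 7) = (59 + O)*(-7 + O) = (-7 + O)*(59 + O))
1/D(o) = 1/(-413 + 68**2 + 52*68) = 1/(-413 + 4624 + 3536) = 1/7747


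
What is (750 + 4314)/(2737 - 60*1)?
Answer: 5064/2677 ≈ 1.8917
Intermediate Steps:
(750 + 4314)/(2737 - 60*1) = 5064/(2737 - 60) = 5064/2677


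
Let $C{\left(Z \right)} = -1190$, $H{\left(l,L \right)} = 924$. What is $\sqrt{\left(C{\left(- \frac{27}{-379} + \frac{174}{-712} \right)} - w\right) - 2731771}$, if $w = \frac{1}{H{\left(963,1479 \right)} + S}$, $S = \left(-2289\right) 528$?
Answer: $\frac{i \sqrt{996479940281763399}}{603834} \approx 1653.2 i$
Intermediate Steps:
$S = -1208592$
$w = - \frac{1}{1207668}$ ($w = \frac{1}{924 - 1208592} = \frac{1}{-1207668} = - \frac{1}{1207668} \approx -8.2804 \cdot 10^{-7}$)
$\sqrt{\left(C{\left(- \frac{27}{-379} + \frac{174}{-712} \right)} - w\right) - 2731771} = \sqrt{\left(-1190 - - \frac{1}{1207668}\right) - 2731771} = \sqrt{\left(-1190 + \frac{1}{1207668}\right) - 2731771} = \sqrt{- \frac{1437124919}{1207668} - 2731771} = \sqrt{- \frac{3300509544947}{1207668}} = \frac{i \sqrt{996479940281763399}}{603834}$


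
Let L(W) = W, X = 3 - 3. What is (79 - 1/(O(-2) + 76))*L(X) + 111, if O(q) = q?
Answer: 111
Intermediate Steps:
X = 0
(79 - 1/(O(-2) + 76))*L(X) + 111 = (79 - 1/(-2 + 76))*0 + 111 = (79 - 1/74)*0 + 111 = (5845/74)*0 + 111 = 0 + 111 = 111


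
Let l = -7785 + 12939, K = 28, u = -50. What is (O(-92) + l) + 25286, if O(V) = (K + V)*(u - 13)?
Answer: 34472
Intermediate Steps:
l = 5154
O(V) = -1764 - 63*V (O(V) = (28 + V)*(-50 - 13) = (28 + V)*(-63) = -1764 - 63*V)
(O(-92) + l) + 25286 = ((-1764 - 63*(-92)) + 5154) + 25286 = ((-1764 + 5796) + 5154) + 25286 = (4032 + 5154) + 25286 = 9186 + 25286 = 34472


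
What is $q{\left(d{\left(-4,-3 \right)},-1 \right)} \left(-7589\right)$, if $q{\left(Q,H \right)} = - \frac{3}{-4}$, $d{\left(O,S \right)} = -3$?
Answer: $- \frac{22767}{4} \approx -5691.8$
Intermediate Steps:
$q{\left(Q,H \right)} = \frac{3}{4}$ ($q{\left(Q,H \right)} = \left(-3\right) \left(- \frac{1}{4}\right) = \frac{3}{4}$)
$q{\left(d{\left(-4,-3 \right)},-1 \right)} \left(-7589\right) = \frac{3}{4} \left(-7589\right) = - \frac{22767}{4}$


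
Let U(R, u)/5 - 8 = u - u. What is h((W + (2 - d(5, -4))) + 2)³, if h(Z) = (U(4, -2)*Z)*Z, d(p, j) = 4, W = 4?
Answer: 262144000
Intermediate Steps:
U(R, u) = 40 (U(R, u) = 40 + 5*(u - u) = 40 + 5*0 = 40 + 0 = 40)
h(Z) = 40*Z² (h(Z) = (40*Z)*Z = 40*Z²)
h((W + (2 - d(5, -4))) + 2)³ = (40*((4 + (2 - 1*4)) + 2)²)³ = (40*((4 + (2 - 4)) + 2)²)³ = (40*((4 - 2) + 2)²)³ = (40*(2 + 2)²)³ = (40*4²)³ = (40*16)³ = 640³ = 262144000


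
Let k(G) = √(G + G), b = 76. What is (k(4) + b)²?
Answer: 5784 + 304*√2 ≈ 6213.9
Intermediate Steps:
k(G) = √2*√G (k(G) = √(2*G) = √2*√G)
(k(4) + b)² = (√2*√4 + 76)² = (√2*2 + 76)² = (2*√2 + 76)² = (76 + 2*√2)²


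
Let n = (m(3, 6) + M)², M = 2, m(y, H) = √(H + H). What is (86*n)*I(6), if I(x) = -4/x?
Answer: -2752/3 - 1376*√3/3 ≈ -1711.8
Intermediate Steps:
m(y, H) = √2*√H (m(y, H) = √(2*H) = √2*√H)
n = (2 + 2*√3)² (n = (√2*√6 + 2)² = (2*√3 + 2)² = (2 + 2*√3)² ≈ 29.856)
(86*n)*I(6) = (86*(16 + 8*√3))*(-4/6) = (1376 + 688*√3)*(-4*⅙) = (1376 + 688*√3)*(-⅔) = -2752/3 - 1376*√3/3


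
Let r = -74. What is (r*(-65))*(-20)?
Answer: -96200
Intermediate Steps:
(r*(-65))*(-20) = -74*(-65)*(-20) = 4810*(-20) = -96200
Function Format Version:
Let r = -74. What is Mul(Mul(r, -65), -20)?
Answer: -96200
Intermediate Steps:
Mul(Mul(r, -65), -20) = Mul(Mul(-74, -65), -20) = Mul(4810, -20) = -96200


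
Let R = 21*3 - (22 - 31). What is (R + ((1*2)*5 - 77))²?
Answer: 25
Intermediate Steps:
R = 72 (R = 63 - 1*(-9) = 63 + 9 = 72)
(R + ((1*2)*5 - 77))² = (72 + ((1*2)*5 - 77))² = (72 + (2*5 - 77))² = (72 + (10 - 77))² = (72 - 67)² = 5² = 25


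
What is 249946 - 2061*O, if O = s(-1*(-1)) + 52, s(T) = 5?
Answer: 132469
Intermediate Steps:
O = 57 (O = 5 + 52 = 57)
249946 - 2061*O = 249946 - 2061*57 = 249946 - 117477 = 132469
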